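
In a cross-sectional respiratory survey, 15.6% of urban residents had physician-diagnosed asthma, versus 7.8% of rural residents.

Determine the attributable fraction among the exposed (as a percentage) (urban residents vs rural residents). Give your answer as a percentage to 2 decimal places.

AR% = (0.1560 − 0.0780) / 0.1560 = 0.5000 → 50.00%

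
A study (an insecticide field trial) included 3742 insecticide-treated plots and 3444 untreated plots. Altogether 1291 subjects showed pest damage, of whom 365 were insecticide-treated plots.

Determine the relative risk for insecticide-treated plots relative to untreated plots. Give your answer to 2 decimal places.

0.36

insecticide-treated plots without the outcome: 3742 − 365 = 3377
untreated plots with the outcome: 1291 − 365 = 926
untreated plots without the outcome: 3444 − 926 = 2518
risk, insecticide-treated plots = 365/3742 = 0.0975
risk, untreated plots = 926/3444 = 0.2689
RR = 0.0975 / 0.2689 = 0.36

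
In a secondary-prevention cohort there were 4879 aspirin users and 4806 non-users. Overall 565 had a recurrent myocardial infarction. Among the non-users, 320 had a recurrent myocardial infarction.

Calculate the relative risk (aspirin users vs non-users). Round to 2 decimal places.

aspirin users with the outcome: 565 − 320 = 245
aspirin users without the outcome: 4879 − 245 = 4634
non-users without the outcome: 4806 − 320 = 4486
risk, aspirin users = 245/4879 = 0.0502
risk, non-users = 320/4806 = 0.0666
RR = 0.0502 / 0.0666 = 0.75

RR = 0.75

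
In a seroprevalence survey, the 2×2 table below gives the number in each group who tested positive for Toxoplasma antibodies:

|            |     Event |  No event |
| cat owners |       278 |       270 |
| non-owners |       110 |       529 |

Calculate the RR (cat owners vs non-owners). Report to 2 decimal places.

RR = 2.95

risk, cat owners = 278/548 = 0.5073
risk, non-owners = 110/639 = 0.1721
RR = 0.5073 / 0.1721 = 2.95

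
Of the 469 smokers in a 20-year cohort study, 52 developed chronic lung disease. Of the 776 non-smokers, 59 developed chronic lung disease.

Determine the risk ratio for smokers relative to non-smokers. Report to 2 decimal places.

risk, smokers = 52/469 = 0.1109
risk, non-smokers = 59/776 = 0.0760
RR = 0.1109 / 0.0760 = 1.46

RR = 1.46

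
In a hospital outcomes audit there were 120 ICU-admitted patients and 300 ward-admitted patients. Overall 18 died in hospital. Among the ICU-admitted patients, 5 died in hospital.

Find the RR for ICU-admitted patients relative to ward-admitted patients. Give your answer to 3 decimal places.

RR: 0.962

ICU-admitted patients without the outcome: 120 − 5 = 115
ward-admitted patients with the outcome: 18 − 5 = 13
ward-admitted patients without the outcome: 300 − 13 = 287
risk, ICU-admitted patients = 5/120 = 0.04167
risk, ward-admitted patients = 13/300 = 0.04333
RR = 0.04167 / 0.04333 = 0.962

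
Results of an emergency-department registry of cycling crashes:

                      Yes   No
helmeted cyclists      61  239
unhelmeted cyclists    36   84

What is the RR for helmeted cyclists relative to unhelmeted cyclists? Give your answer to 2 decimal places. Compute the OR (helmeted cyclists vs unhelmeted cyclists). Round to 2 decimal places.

RR = 0.68; OR = 0.60

risk, helmeted cyclists = 61/300 = 0.2033
risk, unhelmeted cyclists = 36/120 = 0.3000
RR = 0.2033 / 0.3000 = 0.68
OR = (61 × 84) / (239 × 36) = 5124/8604 ≈ 0.60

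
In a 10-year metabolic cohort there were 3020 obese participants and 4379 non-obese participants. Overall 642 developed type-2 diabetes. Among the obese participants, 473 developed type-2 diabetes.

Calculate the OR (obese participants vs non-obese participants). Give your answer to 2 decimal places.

obese participants without the outcome: 3020 − 473 = 2547
non-obese participants with the outcome: 642 − 473 = 169
non-obese participants without the outcome: 4379 − 169 = 4210
OR = (473 × 4210) / (2547 × 169) = 1991330/430443 ≈ 4.63

4.63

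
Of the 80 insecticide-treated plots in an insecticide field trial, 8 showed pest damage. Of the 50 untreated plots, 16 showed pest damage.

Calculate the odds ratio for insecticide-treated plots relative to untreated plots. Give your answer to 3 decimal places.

0.236

odds, insecticide-treated plots = 8/72 = 0.1111
odds, untreated plots = 16/34 = 0.4706
OR = 0.1111 / 0.4706 = 0.236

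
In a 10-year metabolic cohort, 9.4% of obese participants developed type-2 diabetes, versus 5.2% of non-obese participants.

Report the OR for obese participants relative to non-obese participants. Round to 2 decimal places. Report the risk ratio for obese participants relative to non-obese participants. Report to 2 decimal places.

OR = 1.89; RR = 1.81

odds, obese participants = 0.0940/0.9060 = 0.1038
odds, non-obese participants = 0.0520/0.9480 = 0.0549
OR = 0.1038 / 0.0549 = 1.89
RR = 0.0940 / 0.0520 = 1.81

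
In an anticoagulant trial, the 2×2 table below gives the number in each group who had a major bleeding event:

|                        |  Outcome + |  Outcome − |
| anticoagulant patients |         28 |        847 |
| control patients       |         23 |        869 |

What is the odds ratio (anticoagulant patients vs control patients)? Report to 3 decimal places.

OR = (28 × 869) / (847 × 23) = 24332/19481 ≈ 1.249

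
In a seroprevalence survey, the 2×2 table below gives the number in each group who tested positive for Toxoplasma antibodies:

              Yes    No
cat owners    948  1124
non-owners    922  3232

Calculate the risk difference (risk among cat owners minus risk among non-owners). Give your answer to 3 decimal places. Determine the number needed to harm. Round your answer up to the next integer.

RD = 0.236; NNH = 5

risk, cat owners = 948/2072 = 0.4575
risk, non-owners = 922/4154 = 0.2220
risk difference = 0.4575 − 0.2220 = 0.236
absolute risk difference = 0.235574
1 / 0.235574 = 4.245 → round up → 5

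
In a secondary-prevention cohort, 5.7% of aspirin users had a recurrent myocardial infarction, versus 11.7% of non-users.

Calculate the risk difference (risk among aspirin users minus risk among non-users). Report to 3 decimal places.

risk difference = 0.0570 − 0.1170 = -0.060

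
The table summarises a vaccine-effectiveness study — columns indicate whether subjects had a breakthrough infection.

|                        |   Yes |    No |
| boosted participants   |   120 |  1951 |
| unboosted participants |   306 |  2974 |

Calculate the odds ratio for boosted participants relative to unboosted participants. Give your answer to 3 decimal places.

OR = (120 × 2974) / (1951 × 306) = 356880/597006 ≈ 0.598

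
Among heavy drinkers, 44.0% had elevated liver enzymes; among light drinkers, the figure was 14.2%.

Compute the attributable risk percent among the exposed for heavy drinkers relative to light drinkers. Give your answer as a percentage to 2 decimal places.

AR% = (0.4400 − 0.1420) / 0.4400 = 0.6773 → 67.73%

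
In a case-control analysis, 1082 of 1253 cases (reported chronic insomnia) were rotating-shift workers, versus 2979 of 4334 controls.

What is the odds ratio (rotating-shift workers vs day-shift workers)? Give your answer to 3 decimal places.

OR = 2.878

odds, rotating-shift workers = 1082/2979 = 0.3632
odds, day-shift workers = 171/1355 = 0.1262
OR = 0.3632 / 0.1262 = 2.878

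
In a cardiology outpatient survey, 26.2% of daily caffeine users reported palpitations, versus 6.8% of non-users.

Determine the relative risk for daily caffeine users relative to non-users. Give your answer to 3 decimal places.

RR = 0.2620 / 0.0680 = 3.853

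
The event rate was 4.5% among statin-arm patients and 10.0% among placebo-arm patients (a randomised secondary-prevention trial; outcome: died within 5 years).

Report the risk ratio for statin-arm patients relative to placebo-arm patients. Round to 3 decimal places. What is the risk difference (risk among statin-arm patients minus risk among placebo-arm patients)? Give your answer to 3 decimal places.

RR = 0.450; RD = -0.055

RR = 0.04500 / 0.10000 = 0.450
risk difference = 0.04500 − 0.10000 = -0.055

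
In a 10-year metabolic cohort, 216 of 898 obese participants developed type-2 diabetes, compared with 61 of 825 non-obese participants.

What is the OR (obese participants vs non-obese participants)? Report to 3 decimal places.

OR = (216 × 764) / (682 × 61) = 165024/41602 ≈ 3.967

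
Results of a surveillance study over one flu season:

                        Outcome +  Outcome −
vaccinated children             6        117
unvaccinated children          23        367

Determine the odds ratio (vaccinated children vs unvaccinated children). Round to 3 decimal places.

OR = (6 × 367) / (117 × 23) = 2202/2691 ≈ 0.818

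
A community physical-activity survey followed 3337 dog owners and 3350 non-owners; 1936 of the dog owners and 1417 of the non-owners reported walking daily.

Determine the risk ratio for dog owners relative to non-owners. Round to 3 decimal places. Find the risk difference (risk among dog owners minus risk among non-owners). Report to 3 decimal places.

RR = 1.372; RD = 0.157

risk, dog owners = 1936/3337 = 0.5802
risk, non-owners = 1417/3350 = 0.4230
RR = 0.5802 / 0.4230 = 1.372
risk difference = 0.5802 − 0.4230 = 0.157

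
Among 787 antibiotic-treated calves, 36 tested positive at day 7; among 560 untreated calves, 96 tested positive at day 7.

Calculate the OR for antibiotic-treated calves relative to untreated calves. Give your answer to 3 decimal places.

OR = (36 × 464) / (751 × 96) = 16704/72096 ≈ 0.232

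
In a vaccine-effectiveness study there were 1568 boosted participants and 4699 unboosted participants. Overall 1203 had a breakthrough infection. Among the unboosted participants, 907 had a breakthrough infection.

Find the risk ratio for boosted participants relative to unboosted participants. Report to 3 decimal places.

RR = 0.978

boosted participants with the outcome: 1203 − 907 = 296
boosted participants without the outcome: 1568 − 296 = 1272
unboosted participants without the outcome: 4699 − 907 = 3792
risk, boosted participants = 296/1568 = 0.1888
risk, unboosted participants = 907/4699 = 0.1930
RR = 0.1888 / 0.1930 = 0.978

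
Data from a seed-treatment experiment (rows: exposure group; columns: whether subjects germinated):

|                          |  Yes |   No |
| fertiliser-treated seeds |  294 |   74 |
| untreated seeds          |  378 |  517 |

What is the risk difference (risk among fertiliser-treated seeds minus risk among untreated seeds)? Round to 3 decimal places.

RD = 0.377

risk, fertiliser-treated seeds = 294/368 = 0.7989
risk, untreated seeds = 378/895 = 0.4223
risk difference = 0.7989 − 0.4223 = 0.377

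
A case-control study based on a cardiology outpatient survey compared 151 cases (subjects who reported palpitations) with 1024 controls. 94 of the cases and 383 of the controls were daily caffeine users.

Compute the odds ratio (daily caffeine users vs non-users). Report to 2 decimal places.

OR = (94 × 641) / (383 × 57) = 60254/21831 ≈ 2.76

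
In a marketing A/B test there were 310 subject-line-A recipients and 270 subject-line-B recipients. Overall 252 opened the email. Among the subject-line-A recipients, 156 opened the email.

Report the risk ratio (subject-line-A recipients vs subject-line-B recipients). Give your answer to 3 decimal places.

subject-line-A recipients without the outcome: 310 − 156 = 154
subject-line-B recipients with the outcome: 252 − 156 = 96
subject-line-B recipients without the outcome: 270 − 96 = 174
risk, subject-line-A recipients = 156/310 = 0.5032
risk, subject-line-B recipients = 96/270 = 0.3556
RR = 0.5032 / 0.3556 = 1.415

RR: 1.415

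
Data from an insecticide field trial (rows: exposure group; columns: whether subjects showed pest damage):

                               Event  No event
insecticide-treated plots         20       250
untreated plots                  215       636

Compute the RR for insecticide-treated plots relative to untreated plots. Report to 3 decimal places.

risk, insecticide-treated plots = 20/270 = 0.0741
risk, untreated plots = 215/851 = 0.2526
RR = 0.0741 / 0.2526 = 0.293

RR: 0.293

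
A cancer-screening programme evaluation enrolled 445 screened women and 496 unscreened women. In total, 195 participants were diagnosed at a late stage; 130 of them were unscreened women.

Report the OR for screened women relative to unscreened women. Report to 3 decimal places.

screened women with the outcome: 195 − 130 = 65
screened women without the outcome: 445 − 65 = 380
unscreened women without the outcome: 496 − 130 = 366
OR = (65 × 366) / (380 × 130) = 23790/49400 ≈ 0.482

OR ≈ 0.482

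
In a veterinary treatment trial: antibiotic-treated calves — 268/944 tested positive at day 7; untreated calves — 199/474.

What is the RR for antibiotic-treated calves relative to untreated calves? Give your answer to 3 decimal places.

RR: 0.676

risk, antibiotic-treated calves = 268/944 = 0.2839
risk, untreated calves = 199/474 = 0.4198
RR = 0.2839 / 0.4198 = 0.676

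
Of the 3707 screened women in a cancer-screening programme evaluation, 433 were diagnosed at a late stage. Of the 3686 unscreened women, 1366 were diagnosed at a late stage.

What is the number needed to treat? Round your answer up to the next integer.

4

risk, screened women = 433/3707 = 0.116806
risk, unscreened women = 1366/3686 = 0.370591
absolute risk difference = 0.253785
1 / 0.253785 = 3.940 → round up → 4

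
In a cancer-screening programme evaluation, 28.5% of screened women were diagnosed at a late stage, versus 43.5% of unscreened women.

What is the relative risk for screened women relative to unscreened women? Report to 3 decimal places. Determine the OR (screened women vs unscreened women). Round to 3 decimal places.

RR = 0.655; OR = 0.518

RR = 0.2850 / 0.4350 = 0.655
odds, screened women = 0.2850/0.7150 = 0.3986
odds, unscreened women = 0.4350/0.5650 = 0.7699
OR = 0.3986 / 0.7699 = 0.518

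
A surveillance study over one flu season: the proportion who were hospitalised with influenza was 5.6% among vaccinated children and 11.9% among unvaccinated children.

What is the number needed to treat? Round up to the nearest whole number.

absolute risk difference = 0.063000
1 / 0.063000 = 15.873 → round up → 16

NNT ≈ 16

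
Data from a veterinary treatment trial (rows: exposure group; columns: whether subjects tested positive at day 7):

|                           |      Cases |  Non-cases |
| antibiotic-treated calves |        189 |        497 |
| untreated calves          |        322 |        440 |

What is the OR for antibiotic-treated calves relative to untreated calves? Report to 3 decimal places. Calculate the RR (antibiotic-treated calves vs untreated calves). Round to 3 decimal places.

OR = 0.520; RR = 0.652

odds, antibiotic-treated calves = 189/497 = 0.3803
odds, untreated calves = 322/440 = 0.7318
OR = 0.3803 / 0.7318 = 0.520
risk, antibiotic-treated calves = 189/686 = 0.2755
risk, untreated calves = 322/762 = 0.4226
RR = 0.2755 / 0.4226 = 0.652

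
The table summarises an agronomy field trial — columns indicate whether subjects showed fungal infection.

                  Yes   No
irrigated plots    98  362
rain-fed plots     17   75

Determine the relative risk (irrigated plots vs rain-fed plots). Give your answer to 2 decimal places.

risk, irrigated plots = 98/460 = 0.2130
risk, rain-fed plots = 17/92 = 0.1848
RR = 0.2130 / 0.1848 = 1.15

1.15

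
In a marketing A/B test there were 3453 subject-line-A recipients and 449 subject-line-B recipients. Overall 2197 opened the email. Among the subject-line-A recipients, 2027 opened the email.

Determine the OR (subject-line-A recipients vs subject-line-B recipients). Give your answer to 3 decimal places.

subject-line-A recipients without the outcome: 3453 − 2027 = 1426
subject-line-B recipients with the outcome: 2197 − 2027 = 170
subject-line-B recipients without the outcome: 449 − 170 = 279
odds, subject-line-A recipients = 2027/1426 = 1.4215
odds, subject-line-B recipients = 170/279 = 0.6093
OR = 1.4215 / 0.6093 = 2.333

OR = 2.333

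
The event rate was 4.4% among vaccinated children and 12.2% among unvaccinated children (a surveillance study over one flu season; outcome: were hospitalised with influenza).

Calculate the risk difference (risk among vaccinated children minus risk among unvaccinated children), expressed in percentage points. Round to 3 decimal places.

risk difference = 0.04400 − 0.12200 = -0.07800 → -7.800 percentage points

RD: -7.800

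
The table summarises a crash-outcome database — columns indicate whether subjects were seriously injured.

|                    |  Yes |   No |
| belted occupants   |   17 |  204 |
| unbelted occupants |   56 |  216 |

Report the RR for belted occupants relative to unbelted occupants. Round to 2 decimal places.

risk, belted occupants = 17/221 = 0.0769
risk, unbelted occupants = 56/272 = 0.2059
RR = 0.0769 / 0.2059 = 0.37

0.37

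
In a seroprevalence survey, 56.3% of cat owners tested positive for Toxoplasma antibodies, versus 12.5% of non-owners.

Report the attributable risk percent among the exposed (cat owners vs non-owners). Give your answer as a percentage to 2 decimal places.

AR% = (0.5630 − 0.1250) / 0.5630 = 0.7780 → 77.80%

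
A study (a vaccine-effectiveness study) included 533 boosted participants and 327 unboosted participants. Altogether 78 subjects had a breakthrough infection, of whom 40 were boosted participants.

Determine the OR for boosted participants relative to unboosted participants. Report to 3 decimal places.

0.617

boosted participants without the outcome: 533 − 40 = 493
unboosted participants with the outcome: 78 − 40 = 38
unboosted participants without the outcome: 327 − 38 = 289
OR = (40 × 289) / (493 × 38) = 11560/18734 ≈ 0.617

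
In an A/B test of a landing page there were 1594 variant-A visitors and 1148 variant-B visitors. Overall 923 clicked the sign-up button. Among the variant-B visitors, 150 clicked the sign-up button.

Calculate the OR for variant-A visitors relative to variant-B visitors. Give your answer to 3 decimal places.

OR = 6.264

variant-A visitors with the outcome: 923 − 150 = 773
variant-A visitors without the outcome: 1594 − 773 = 821
variant-B visitors without the outcome: 1148 − 150 = 998
OR = (773 × 998) / (821 × 150) = 771454/123150 ≈ 6.264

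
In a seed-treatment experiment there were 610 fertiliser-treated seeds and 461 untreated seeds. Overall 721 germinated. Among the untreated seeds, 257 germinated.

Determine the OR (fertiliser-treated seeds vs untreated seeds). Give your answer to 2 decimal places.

fertiliser-treated seeds with the outcome: 721 − 257 = 464
fertiliser-treated seeds without the outcome: 610 − 464 = 146
untreated seeds without the outcome: 461 − 257 = 204
OR = (464 × 204) / (146 × 257) = 94656/37522 ≈ 2.52

OR ≈ 2.52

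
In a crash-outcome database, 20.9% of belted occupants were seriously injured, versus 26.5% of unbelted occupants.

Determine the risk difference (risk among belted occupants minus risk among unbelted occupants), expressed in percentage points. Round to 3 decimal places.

RD ≈ -5.600

risk difference = 0.2090 − 0.2650 = -0.0560 → -5.600 percentage points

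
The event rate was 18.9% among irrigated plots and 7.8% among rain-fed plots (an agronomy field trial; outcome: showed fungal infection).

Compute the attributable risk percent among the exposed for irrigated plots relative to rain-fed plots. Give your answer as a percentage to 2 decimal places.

AR% = (0.1890 − 0.0780) / 0.1890 = 0.5873 → 58.73%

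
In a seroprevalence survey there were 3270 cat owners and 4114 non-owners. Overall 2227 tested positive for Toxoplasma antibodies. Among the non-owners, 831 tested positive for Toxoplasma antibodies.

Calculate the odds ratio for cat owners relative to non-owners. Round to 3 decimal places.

OR ≈ 2.943

cat owners with the outcome: 2227 − 831 = 1396
cat owners without the outcome: 3270 − 1396 = 1874
non-owners without the outcome: 4114 − 831 = 3283
OR = (1396 × 3283) / (1874 × 831) = 4583068/1557294 ≈ 2.943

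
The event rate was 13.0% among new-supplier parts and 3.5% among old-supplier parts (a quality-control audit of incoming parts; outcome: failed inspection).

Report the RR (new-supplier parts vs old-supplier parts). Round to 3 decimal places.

RR = 0.13000 / 0.03500 = 3.714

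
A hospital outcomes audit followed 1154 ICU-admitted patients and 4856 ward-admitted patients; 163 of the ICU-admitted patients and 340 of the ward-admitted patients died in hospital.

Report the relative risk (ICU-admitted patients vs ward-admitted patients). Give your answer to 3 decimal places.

RR ≈ 2.017

risk, ICU-admitted patients = 163/1154 = 0.1412
risk, ward-admitted patients = 340/4856 = 0.0700
RR = 0.1412 / 0.0700 = 2.017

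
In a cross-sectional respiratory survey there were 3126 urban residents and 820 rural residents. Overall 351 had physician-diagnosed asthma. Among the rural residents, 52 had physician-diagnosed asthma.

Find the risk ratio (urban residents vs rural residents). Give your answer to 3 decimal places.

urban residents with the outcome: 351 − 52 = 299
urban residents without the outcome: 3126 − 299 = 2827
rural residents without the outcome: 820 − 52 = 768
risk, urban residents = 299/3126 = 0.0956
risk, rural residents = 52/820 = 0.0634
RR = 0.0956 / 0.0634 = 1.508

RR = 1.508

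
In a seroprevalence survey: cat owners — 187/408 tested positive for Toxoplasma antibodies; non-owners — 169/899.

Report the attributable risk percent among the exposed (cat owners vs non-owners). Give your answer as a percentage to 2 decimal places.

risk, cat owners = 187/408 = 0.4583
risk, non-owners = 169/899 = 0.1880
AR% = (0.4583 − 0.1880) / 0.4583 = 0.5898 → 58.98%

AR%: 58.98%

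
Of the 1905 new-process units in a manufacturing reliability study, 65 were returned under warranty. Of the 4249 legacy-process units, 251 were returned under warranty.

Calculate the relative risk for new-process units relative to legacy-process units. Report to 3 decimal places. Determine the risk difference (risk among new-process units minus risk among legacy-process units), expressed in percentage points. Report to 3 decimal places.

risk, new-process units = 65/1905 = 0.03412
risk, legacy-process units = 251/4249 = 0.05907
RR = 0.03412 / 0.05907 = 0.578
risk difference = 0.03412 − 0.05907 = -0.02495 → -2.495 percentage points

RR = 0.578; RD = -2.495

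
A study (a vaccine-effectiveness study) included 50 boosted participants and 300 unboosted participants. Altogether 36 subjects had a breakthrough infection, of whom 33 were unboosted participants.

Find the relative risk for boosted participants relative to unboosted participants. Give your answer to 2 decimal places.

boosted participants with the outcome: 36 − 33 = 3
boosted participants without the outcome: 50 − 3 = 47
unboosted participants without the outcome: 300 − 33 = 267
risk, boosted participants = 3/50 = 0.0600
risk, unboosted participants = 33/300 = 0.1100
RR = 0.0600 / 0.1100 = 0.55

RR: 0.55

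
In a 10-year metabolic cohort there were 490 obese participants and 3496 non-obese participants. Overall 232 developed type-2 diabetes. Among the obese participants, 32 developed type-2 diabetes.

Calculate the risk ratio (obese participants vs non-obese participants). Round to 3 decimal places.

1.142

obese participants without the outcome: 490 − 32 = 458
non-obese participants with the outcome: 232 − 32 = 200
non-obese participants without the outcome: 3496 − 200 = 3296
risk, obese participants = 32/490 = 0.0653
risk, non-obese participants = 200/3496 = 0.0572
RR = 0.0653 / 0.0572 = 1.142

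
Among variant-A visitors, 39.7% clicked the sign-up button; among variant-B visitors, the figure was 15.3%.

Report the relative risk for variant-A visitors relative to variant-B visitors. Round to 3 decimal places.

RR = 0.3970 / 0.1530 = 2.595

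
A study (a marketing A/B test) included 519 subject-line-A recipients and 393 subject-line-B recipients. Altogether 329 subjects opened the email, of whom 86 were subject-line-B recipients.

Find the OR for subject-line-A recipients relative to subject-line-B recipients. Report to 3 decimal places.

3.143

subject-line-A recipients with the outcome: 329 − 86 = 243
subject-line-A recipients without the outcome: 519 − 243 = 276
subject-line-B recipients without the outcome: 393 − 86 = 307
odds, subject-line-A recipients = 243/276 = 0.8804
odds, subject-line-B recipients = 86/307 = 0.2801
OR = 0.8804 / 0.2801 = 3.143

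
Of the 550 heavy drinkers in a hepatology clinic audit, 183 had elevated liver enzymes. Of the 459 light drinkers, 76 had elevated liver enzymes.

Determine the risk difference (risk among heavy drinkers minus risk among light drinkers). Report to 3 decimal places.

risk, heavy drinkers = 183/550 = 0.3327
risk, light drinkers = 76/459 = 0.1656
risk difference = 0.3327 − 0.1656 = 0.167

RD ≈ 0.167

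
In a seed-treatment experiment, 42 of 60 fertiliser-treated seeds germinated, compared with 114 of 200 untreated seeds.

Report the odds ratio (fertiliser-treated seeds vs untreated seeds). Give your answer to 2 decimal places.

OR = (42 × 86) / (18 × 114) = 3612/2052 ≈ 1.76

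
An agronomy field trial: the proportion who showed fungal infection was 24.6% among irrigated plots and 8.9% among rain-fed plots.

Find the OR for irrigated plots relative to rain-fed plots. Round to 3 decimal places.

odds, irrigated plots = 0.2460/0.7540 = 0.3263
odds, rain-fed plots = 0.0890/0.9110 = 0.0977
OR = 0.3263 / 0.0977 = 3.340

OR: 3.340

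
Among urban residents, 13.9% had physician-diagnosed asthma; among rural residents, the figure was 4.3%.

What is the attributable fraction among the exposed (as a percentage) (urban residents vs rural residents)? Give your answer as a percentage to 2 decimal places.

AR% = (0.13900 − 0.04300) / 0.13900 = 0.6906 → 69.06%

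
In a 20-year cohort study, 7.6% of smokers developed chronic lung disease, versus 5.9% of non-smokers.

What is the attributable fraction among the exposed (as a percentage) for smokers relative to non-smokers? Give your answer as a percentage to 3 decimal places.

AR% = (0.0760 − 0.0590) / 0.0760 = 0.2237 → 22.368%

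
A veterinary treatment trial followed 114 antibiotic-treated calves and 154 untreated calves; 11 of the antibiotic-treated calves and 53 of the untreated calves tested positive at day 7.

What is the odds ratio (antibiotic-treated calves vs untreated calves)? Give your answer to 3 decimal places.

0.204

odds, antibiotic-treated calves = 11/103 = 0.1068
odds, untreated calves = 53/101 = 0.5248
OR = 0.1068 / 0.5248 = 0.204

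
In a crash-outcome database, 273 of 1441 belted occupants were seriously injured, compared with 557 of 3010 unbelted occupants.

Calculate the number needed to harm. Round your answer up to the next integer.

228

risk, belted occupants = 273/1441 = 0.189452
risk, unbelted occupants = 557/3010 = 0.185050
absolute risk difference = 0.004402
1 / 0.004402 = 227.169 → round up → 228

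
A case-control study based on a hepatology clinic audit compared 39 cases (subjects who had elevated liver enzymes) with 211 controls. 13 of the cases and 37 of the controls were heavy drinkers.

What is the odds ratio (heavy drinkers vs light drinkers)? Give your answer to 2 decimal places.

odds, heavy drinkers = 13/37 = 0.3514
odds, light drinkers = 26/174 = 0.1494
OR = 0.3514 / 0.1494 = 2.35

OR ≈ 2.35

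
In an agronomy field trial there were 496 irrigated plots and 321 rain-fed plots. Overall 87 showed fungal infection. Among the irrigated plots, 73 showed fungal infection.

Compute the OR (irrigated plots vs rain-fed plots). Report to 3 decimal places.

OR = 3.784

irrigated plots without the outcome: 496 − 73 = 423
rain-fed plots with the outcome: 87 − 73 = 14
rain-fed plots without the outcome: 321 − 14 = 307
OR = (73 × 307) / (423 × 14) = 22411/5922 ≈ 3.784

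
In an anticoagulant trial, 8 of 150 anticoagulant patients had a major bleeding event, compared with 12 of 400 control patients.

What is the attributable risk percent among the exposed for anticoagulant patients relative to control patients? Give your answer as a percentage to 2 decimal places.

risk, anticoagulant patients = 8/150 = 0.05333
risk, control patients = 12/400 = 0.03000
AR% = (0.05333 − 0.03000) / 0.05333 = 0.4375 → 43.75%

AR% = 43.75%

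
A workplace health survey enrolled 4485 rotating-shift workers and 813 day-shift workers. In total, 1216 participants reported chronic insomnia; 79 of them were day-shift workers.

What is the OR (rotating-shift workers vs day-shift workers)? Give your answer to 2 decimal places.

3.16

rotating-shift workers with the outcome: 1216 − 79 = 1137
rotating-shift workers without the outcome: 4485 − 1137 = 3348
day-shift workers without the outcome: 813 − 79 = 734
OR = (1137 × 734) / (3348 × 79) = 834558/264492 ≈ 3.16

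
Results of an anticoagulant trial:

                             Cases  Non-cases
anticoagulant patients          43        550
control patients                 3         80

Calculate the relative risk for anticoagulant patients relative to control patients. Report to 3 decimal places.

risk, anticoagulant patients = 43/593 = 0.07251
risk, control patients = 3/83 = 0.03614
RR = 0.07251 / 0.03614 = 2.006

RR ≈ 2.006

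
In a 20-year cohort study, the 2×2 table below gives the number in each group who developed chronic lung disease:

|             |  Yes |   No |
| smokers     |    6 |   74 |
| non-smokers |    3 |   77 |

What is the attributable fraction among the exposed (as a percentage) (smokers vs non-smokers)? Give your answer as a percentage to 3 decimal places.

risk, smokers = 6/80 = 0.07500
risk, non-smokers = 3/80 = 0.03750
AR% = (0.07500 − 0.03750) / 0.07500 = 0.5000 → 50.000%

AR% = 50.000%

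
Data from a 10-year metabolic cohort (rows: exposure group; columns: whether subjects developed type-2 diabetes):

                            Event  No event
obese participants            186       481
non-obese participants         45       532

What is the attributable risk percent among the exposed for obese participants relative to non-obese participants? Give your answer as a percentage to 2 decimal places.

risk, obese participants = 186/667 = 0.2789
risk, non-obese participants = 45/577 = 0.0780
AR% = (0.2789 − 0.0780) / 0.2789 = 0.7203 → 72.03%

AR% ≈ 72.03%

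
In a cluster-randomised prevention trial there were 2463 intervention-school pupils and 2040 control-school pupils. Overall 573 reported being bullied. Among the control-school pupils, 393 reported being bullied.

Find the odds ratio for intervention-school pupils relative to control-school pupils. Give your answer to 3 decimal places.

OR = 0.330

intervention-school pupils with the outcome: 573 − 393 = 180
intervention-school pupils without the outcome: 2463 − 180 = 2283
control-school pupils without the outcome: 2040 − 393 = 1647
odds, intervention-school pupils = 180/2283 = 0.0788
odds, control-school pupils = 393/1647 = 0.2386
OR = 0.0788 / 0.2386 = 0.330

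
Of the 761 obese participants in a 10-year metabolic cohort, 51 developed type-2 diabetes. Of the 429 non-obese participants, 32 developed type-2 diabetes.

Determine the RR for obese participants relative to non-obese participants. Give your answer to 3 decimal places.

risk, obese participants = 51/761 = 0.0670
risk, non-obese participants = 32/429 = 0.0746
RR = 0.0670 / 0.0746 = 0.898

RR: 0.898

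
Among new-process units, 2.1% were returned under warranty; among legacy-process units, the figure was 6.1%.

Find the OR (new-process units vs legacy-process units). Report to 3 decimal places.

odds, new-process units = 0.02100/0.97900 = 0.02145
odds, legacy-process units = 0.06100/0.93900 = 0.06496
OR = 0.02145 / 0.06496 = 0.330

OR: 0.330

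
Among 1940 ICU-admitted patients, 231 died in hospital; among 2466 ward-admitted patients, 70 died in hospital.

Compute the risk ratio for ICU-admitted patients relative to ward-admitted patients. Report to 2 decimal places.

RR ≈ 4.19

risk, ICU-admitted patients = 231/1940 = 0.11907
risk, ward-admitted patients = 70/2466 = 0.02839
RR = 0.11907 / 0.02839 = 4.19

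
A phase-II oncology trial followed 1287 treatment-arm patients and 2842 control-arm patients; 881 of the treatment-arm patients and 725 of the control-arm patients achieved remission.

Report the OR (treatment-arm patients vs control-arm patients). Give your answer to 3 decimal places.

OR = 6.336

odds, treatment-arm patients = 881/406 = 2.1700
odds, control-arm patients = 725/2117 = 0.3425
OR = 2.1700 / 0.3425 = 6.336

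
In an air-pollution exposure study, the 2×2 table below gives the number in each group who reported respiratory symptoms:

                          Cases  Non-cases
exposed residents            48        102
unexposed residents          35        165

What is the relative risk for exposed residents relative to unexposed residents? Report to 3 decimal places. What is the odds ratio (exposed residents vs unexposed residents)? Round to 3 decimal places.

risk, exposed residents = 48/150 = 0.3200
risk, unexposed residents = 35/200 = 0.1750
RR = 0.3200 / 0.1750 = 1.829
OR = (48 × 165) / (102 × 35) = 7920/3570 ≈ 2.218

RR = 1.829; OR = 2.218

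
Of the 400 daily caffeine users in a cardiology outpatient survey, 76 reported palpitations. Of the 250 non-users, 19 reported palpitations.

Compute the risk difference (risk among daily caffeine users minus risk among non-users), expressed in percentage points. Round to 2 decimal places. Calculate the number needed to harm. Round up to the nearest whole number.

RD = 11.40; NNH = 9

risk, daily caffeine users = 76/400 = 0.1900
risk, non-users = 19/250 = 0.0760
risk difference = 0.1900 − 0.0760 = 0.1140 → 11.40 percentage points
absolute risk difference = 0.114000
1 / 0.114000 = 8.772 → round up → 9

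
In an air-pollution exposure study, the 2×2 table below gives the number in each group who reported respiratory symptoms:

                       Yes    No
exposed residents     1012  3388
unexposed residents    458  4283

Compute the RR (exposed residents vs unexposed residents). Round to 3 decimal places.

2.381

risk, exposed residents = 1012/4400 = 0.2300
risk, unexposed residents = 458/4741 = 0.0966
RR = 0.2300 / 0.0966 = 2.381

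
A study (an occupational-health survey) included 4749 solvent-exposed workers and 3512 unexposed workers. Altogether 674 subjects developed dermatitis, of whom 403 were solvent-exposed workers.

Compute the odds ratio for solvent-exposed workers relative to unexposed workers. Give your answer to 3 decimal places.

OR: 1.109

solvent-exposed workers without the outcome: 4749 − 403 = 4346
unexposed workers with the outcome: 674 − 403 = 271
unexposed workers without the outcome: 3512 − 271 = 3241
odds, solvent-exposed workers = 403/4346 = 0.0927
odds, unexposed workers = 271/3241 = 0.0836
OR = 0.0927 / 0.0836 = 1.109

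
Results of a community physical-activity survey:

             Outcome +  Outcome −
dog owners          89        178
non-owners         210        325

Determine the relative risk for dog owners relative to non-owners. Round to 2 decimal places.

risk, dog owners = 89/267 = 0.3333
risk, non-owners = 210/535 = 0.3925
RR = 0.3333 / 0.3925 = 0.85

0.85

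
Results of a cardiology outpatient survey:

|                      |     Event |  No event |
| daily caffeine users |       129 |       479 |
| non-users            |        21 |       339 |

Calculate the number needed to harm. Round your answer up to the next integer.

7

risk, daily caffeine users = 129/608 = 0.212171
risk, non-users = 21/360 = 0.058333
absolute risk difference = 0.153838
1 / 0.153838 = 6.500 → round up → 7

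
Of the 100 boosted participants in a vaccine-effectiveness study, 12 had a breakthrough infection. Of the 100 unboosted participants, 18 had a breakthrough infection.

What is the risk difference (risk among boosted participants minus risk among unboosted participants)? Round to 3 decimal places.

risk, boosted participants = 12/100 = 0.1200
risk, unboosted participants = 18/100 = 0.1800
risk difference = 0.1200 − 0.1800 = -0.060

RD = -0.060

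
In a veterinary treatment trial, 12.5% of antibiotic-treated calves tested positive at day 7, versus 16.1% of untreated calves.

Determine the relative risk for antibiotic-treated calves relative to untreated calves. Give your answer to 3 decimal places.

RR = 0.1250 / 0.1610 = 0.776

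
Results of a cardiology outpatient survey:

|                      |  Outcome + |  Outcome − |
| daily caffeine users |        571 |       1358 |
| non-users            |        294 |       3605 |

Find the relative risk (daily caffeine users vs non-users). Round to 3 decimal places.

RR: 3.926

risk, daily caffeine users = 571/1929 = 0.2960
risk, non-users = 294/3899 = 0.0754
RR = 0.2960 / 0.0754 = 3.926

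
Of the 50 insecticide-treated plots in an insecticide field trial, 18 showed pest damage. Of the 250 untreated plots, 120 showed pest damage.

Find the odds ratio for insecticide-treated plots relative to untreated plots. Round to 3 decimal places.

odds, insecticide-treated plots = 18/32 = 0.5625
odds, untreated plots = 120/130 = 0.9231
OR = 0.5625 / 0.9231 = 0.609

OR: 0.609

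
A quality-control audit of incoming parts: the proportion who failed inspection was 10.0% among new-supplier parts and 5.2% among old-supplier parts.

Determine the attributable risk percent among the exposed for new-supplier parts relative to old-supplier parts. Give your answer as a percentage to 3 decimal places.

AR% = (0.1000 − 0.0520) / 0.1000 = 0.4800 → 48.000%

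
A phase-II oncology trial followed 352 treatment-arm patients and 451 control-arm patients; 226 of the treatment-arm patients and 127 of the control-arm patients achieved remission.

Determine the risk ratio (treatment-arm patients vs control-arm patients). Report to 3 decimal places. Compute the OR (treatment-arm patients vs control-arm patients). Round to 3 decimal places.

risk, treatment-arm patients = 226/352 = 0.6420
risk, control-arm patients = 127/451 = 0.2816
RR = 0.6420 / 0.2816 = 2.280
OR = (226 × 324) / (126 × 127) = 73224/16002 ≈ 4.576

RR = 2.280; OR = 4.576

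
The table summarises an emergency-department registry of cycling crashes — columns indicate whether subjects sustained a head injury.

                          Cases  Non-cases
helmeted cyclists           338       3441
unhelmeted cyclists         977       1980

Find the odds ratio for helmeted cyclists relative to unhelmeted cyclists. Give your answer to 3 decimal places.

odds, helmeted cyclists = 338/3441 = 0.0982
odds, unhelmeted cyclists = 977/1980 = 0.4934
OR = 0.0982 / 0.4934 = 0.199

OR: 0.199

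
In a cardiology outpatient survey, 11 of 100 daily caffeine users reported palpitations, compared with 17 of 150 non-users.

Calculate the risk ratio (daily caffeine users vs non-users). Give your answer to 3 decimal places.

0.971

risk, daily caffeine users = 11/100 = 0.1100
risk, non-users = 17/150 = 0.1133
RR = 0.1100 / 0.1133 = 0.971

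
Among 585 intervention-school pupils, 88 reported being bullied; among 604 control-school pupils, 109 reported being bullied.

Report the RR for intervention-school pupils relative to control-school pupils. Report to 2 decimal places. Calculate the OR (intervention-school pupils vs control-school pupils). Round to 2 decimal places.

RR = 0.83; OR = 0.80

risk, intervention-school pupils = 88/585 = 0.1504
risk, control-school pupils = 109/604 = 0.1805
RR = 0.1504 / 0.1805 = 0.83
odds, intervention-school pupils = 88/497 = 0.1771
odds, control-school pupils = 109/495 = 0.2202
OR = 0.1771 / 0.2202 = 0.80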